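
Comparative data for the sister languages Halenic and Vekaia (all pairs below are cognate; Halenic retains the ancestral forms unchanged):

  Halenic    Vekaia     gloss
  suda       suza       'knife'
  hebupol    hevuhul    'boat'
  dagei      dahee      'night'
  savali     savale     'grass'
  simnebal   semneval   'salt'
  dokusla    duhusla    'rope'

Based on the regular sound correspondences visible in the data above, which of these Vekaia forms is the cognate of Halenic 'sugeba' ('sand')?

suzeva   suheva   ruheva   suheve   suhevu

suheva

dagei ~ dahee — Halenic g corresponds to Vekaia h between vowels (before a front vowel).
simnebal ~ semneval — Halenic b corresponds to Vekaia v between vowels (before a back vowel).
Applying these to Halenic 'sugeba':
  sugeba → suheba   (g→h between vowels (before a front vowel))
  suheba → suheva   (b→v between vowels (before a back vowel))
So the Vekaia cognate is 'suheva'.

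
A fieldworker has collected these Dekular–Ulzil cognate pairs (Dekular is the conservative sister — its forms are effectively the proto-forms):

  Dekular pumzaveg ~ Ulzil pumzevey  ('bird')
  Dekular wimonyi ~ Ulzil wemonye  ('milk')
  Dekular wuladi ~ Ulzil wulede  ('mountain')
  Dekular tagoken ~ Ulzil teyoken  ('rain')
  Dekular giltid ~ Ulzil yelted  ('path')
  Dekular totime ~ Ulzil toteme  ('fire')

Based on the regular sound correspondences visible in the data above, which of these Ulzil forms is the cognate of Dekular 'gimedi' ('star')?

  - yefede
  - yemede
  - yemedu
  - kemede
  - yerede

yemede

giltid ~ yelted — Dekular g corresponds to Ulzil y word-initially before a front vowel.
wimonyi ~ wemonye, totime ~ toteme — Dekular i corresponds to Ulzil e after a consonant, before a nasal.
wimonyi ~ wemonye, wuladi ~ wulede — Dekular i corresponds to Ulzil e word-finally.
Applying these to Dekular 'gimedi':
  gimedi → yimedi   (g→y word-initially before a front vowel)
  yimedi → yemedi   (i→e after a consonant, before a nasal)
  yemedi → yemede   (i→e word-finally)
So the Ulzil cognate is 'yemede'.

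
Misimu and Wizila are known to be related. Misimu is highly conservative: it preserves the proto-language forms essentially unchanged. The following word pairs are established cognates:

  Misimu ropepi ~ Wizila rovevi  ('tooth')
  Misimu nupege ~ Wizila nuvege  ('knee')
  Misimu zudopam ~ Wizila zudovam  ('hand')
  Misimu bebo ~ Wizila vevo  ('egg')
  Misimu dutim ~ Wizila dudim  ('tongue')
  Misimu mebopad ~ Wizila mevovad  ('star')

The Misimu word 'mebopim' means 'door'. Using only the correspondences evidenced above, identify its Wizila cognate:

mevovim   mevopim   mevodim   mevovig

mevovim

bebo ~ vevo, mebopad ~ mevovad — Misimu b corresponds to Wizila v between vowels (before a back vowel).
ropepi ~ rovevi — Misimu p corresponds to Wizila v between vowels (before a front vowel).
Applying these to Misimu 'mebopim':
  mebopim → mevopim   (b→v between vowels (before a back vowel))
  mevopim → mevovim   (p→v between vowels (before a front vowel))
So the Wizila cognate is 'mevovim'.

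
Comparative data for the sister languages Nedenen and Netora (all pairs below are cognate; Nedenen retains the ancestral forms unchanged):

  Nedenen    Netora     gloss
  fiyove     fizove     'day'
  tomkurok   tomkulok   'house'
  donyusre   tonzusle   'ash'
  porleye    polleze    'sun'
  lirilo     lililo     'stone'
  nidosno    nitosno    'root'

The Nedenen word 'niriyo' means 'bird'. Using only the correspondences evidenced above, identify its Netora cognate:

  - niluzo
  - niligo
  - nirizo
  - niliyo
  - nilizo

nilizo

lirilo ~ lililo — Nedenen r corresponds to Netora l between vowels (before a front vowel).
fiyove ~ fizove — Nedenen y corresponds to Netora z between vowels (before a back vowel).
Applying these to Nedenen 'niriyo':
  niriyo → niliyo   (r→l between vowels (before a front vowel))
  niliyo → nilizo   (y→z between vowels (before a back vowel))
So the Netora cognate is 'nilizo'.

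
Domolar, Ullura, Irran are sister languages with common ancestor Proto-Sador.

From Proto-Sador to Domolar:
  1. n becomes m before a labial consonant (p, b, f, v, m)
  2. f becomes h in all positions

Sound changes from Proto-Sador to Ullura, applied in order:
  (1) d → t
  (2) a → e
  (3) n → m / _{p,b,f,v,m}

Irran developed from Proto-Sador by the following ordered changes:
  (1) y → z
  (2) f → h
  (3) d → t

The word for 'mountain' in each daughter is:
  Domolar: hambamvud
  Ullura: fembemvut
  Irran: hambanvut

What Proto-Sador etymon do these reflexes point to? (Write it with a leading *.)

Position 9: Domolar has d, Ullura has t, Irran has t. Domolar preserves d here (none of its changes turn any other segment into d), so the proto-segment is *d.
Position 6: Domolar has m, Ullura has m, Irran has n. Irran preserves n here (none of its changes turn any other segment into n), so the proto-segment is *n.
Verify the candidate proto-form against each daughter:
Domolar: start from *fambanvud.
  rule 1 (nasal place assimilation): fambanvud → fambamvud
  rule 2 (unconditioned shift): fambamvud → hambamvud
  ⇒ Domolar hambamvud
Ullura: start from *fambanvud.
  rule 1 (unconditioned shift): fambanvud → fambanvut
  rule 2 (vowel merger): fambanvut → fembenvut
  rule 3 (nasal place assimilation): fembenvut → fembemvut
  ⇒ Ullura fembemvut
Irran: *fambanvud
  fambanvud (rule 1 does not apply)
  fambanvud → hambanvud   [unconditioned shift]
  hambanvud → hambanvut   [unconditioned shift]
  giving Irran hambanvut.
Only *fambanvud yields all of Domolar hambamvud, Ullura fembemvut, Irran hambanvut.

*fambanvud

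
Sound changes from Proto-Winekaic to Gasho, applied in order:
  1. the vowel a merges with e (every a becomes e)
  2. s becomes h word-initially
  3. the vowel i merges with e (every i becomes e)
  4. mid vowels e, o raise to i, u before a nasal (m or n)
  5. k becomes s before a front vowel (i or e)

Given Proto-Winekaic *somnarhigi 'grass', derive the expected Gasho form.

humnerhege

Gasho: *somnarhigi
  somnarhigi → somnerhigi   [vowel merger]
  somnerhigi → homnerhigi   [debuccalisation]
  homnerhigi → homnerhege   [vowel merger]
  homnerhege → humnerhege   [pre-nasal raising]
  humnerhege (rule 5 does not apply)
  giving Gasho humnerhege.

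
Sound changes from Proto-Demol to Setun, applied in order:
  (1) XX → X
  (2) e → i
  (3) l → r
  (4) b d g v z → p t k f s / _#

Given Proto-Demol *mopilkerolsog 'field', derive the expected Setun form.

Setun: *mopilkerolsog
  mopilkerolsog (rule 1 does not apply)
  mopilkerolsog → mopilkirolsog   [vowel merger]
  mopilkirolsog → mopirkirorsog   [unconditioned shift]
  mopirkirorsog → mopirkirorsok   [final devoicing]
  giving Setun mopirkirorsok.

mopirkirorsok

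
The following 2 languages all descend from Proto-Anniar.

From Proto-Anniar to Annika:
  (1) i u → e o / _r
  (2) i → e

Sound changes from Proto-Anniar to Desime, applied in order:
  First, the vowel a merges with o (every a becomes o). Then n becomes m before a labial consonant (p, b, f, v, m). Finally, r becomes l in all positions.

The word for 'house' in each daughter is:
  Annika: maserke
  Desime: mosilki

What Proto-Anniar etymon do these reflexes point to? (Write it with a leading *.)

Position 5: Annika has r, Desime has l. Annika preserves r here (none of its changes turn any other segment into r), so the proto-segment is *r.
Position 2: Annika has a, Desime has o. Annika preserves a here (none of its changes turn any other segment into a), so the proto-segment is *a.
This points to *masirki. Verify forward in each daughter:
Annika: *masirki
  masirki → maserki   [pre-rhotic lowering]
  maserki → maserke   [vowel merger]
  giving Annika maserke.
Desime: start from *masirki.
  rule 1 (vowel merger): masirki → mosirki
  rule 2: no change — mosirki
  rule 3 (unconditioned shift): mosirki → mosilki
  ⇒ Desime mosilki
Only *masirki yields all of Annika maserke, Desime mosilki.

*masirki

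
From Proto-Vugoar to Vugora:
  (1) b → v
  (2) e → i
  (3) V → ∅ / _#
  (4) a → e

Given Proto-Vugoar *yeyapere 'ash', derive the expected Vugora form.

Vugora: start from *yeyapere.
  rule 1: no change — yeyapere
  rule 2 (vowel merger): yeyapere → yiyapiri
  rule 3 (apocope): yiyapiri → yiyapir
  rule 4 (vowel merger): yiyapir → yiyepir
  ⇒ Vugora yiyepir

yiyepir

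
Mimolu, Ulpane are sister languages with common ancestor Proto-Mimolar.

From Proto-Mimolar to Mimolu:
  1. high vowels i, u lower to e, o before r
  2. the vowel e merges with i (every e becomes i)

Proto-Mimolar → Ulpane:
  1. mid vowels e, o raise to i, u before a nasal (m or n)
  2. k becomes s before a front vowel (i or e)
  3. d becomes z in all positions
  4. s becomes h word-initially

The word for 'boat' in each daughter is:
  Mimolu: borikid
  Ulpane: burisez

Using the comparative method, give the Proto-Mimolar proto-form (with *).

Position 5: Mimolu has k, Ulpane has s. Mimolu preserves k here (none of its changes turn any other segment into k), so the proto-segment is *k.
Position 6: Mimolu has i, Ulpane has e. Ulpane preserves e here (none of its changes turn any other segment into e), so the proto-segment is *e.
Position 7: Mimolu has d, Ulpane has z. Mimolu preserves d here (none of its changes turn any other segment into d), so the proto-segment is *d.
Continuing position by position gives *buriked; check it forward:
Mimolu: start from *buriked.
  rule 1 (pre-rhotic lowering): buriked → boriked
  rule 2 (vowel merger): boriked → borikid
  ⇒ Mimolu borikid
Ulpane: *buriked > burised > burisez  (by palatalisation, unconditioned shift)
*buriked is the unique common source.

*buriked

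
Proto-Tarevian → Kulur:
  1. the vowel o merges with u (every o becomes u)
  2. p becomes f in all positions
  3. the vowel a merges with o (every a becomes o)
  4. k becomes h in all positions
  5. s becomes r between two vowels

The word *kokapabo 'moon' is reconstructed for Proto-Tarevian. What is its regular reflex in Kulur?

huhofobu

Kulur: *kokapabo > kukapabu > kukafabu > kukofobu > huhofobu  (by vowel merger, unconditioned shift, vowel merger, unconditioned shift)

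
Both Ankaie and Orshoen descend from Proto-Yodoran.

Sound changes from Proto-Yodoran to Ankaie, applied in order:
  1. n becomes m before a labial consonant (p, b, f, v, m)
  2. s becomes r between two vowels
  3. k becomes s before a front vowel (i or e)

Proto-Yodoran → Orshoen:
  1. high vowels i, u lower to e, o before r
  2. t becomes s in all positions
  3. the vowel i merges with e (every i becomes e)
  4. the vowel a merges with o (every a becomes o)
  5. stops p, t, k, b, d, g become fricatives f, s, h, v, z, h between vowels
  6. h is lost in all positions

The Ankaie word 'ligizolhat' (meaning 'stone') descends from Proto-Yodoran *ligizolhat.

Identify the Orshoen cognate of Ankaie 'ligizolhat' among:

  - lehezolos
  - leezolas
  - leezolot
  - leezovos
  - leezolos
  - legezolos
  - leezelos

Orshoen: *ligizolhat
  ligizolhat (rule 1 does not apply)
  ligizolhat → ligizolhas   [unconditioned shift]
  ligizolhas → legezolhas   [vowel merger]
  legezolhas → legezolhos   [vowel merger]
  legezolhos → lehezolhos   [intervocalic lenition]
  lehezolhos → leezolos   [h-loss]
  giving Orshoen leezolos.
Among the options, 'leezolos' alone shows every Orshoen change applied in order.

leezolos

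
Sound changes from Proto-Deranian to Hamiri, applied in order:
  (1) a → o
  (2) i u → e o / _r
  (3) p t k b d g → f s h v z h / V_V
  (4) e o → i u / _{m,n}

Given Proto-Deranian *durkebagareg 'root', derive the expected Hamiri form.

dorkevohoreg

Hamiri: *durkebagareg
  durkebagareg → durkebogoreg   [vowel merger]
  durkebogoreg → dorkebogoreg   [pre-rhotic lowering]
  dorkebogoreg → dorkevohoreg   [intervocalic lenition]
  dorkevohoreg (rule 4 does not apply)
  giving Hamiri dorkevohoreg.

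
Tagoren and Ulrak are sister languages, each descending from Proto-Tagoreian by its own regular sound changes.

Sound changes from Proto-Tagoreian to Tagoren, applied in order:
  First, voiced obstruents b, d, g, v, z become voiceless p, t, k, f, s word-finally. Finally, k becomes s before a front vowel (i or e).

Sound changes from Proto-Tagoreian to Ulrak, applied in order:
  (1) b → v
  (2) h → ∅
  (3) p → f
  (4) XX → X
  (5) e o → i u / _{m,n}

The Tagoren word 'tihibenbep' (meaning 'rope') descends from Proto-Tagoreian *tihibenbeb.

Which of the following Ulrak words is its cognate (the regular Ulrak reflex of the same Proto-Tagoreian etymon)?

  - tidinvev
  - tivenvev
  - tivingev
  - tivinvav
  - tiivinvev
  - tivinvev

tivinvev

Ulrak: start from *tihibenbeb.
  rule 1 (unconditioned shift): tihibenbeb → tihivenvev
  rule 2 (h-loss): tihivenvev → tiivenvev
  rule 3: no change — tiivenvev
  rule 4 (degemination): tiivenvev → tivenvev
  rule 5 (pre-nasal raising): tivenvev → tivinvev
  ⇒ Ulrak tivinvev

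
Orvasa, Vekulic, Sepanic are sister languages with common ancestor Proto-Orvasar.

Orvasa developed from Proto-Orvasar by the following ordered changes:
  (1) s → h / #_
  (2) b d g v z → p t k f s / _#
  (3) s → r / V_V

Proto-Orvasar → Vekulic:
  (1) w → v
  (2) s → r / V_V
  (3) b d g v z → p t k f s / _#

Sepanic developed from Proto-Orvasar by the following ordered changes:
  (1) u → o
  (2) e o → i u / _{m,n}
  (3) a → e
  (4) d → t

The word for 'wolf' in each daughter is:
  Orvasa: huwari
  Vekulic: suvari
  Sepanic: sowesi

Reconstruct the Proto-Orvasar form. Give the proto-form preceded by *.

Position 5: Orvasa has r, Vekulic has r, Sepanic has s. Sepanic preserves s here (none of its changes turn any other segment into s), so the proto-segment is *s.
Position 3: Orvasa has w, Vekulic has v, Sepanic has w. Orvasa preserves w here (none of its changes turn any other segment into w), so the proto-segment is *w.
Continuing position by position gives *suwasi; check it forward:
Orvasa: *suwasi
  suwasi → huwasi   [debuccalisation]
  huwasi (rule 2 does not apply)
  huwasi → huwari   [rhotacism]
  giving Orvasa huwari.
Vekulic: *suwasi > suvasi > suvari  (by unconditioned shift, rhotacism)
Sepanic: *suwasi
  suwasi → sowasi   [vowel merger]
  sowasi (rule 2 does not apply)
  sowasi → sowesi   [vowel merger]
  sowesi (rule 4 does not apply)
  giving Sepanic sowesi.
No other proto-form is consistent with every reflex, so the reconstruction is *suwasi.

*suwasi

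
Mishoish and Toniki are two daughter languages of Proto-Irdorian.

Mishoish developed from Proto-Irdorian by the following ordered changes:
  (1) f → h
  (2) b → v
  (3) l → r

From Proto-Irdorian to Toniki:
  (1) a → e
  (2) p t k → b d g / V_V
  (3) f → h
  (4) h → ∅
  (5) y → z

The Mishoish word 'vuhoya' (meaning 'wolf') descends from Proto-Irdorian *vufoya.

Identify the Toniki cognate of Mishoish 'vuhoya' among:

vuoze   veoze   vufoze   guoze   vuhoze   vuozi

vuoze

Toniki: start from *vufoya.
  rule 1 (vowel merger): vufoya → vufoye
  rule 2: no change — vufoye
  rule 3 (unconditioned shift): vufoye → vuhoye
  rule 4 (h-loss): vuhoye → vuoye
  rule 5 (unconditioned shift): vuoye → vuoze
  ⇒ Toniki vuoze
The other candidates each miss or misapply at least one Toniki change.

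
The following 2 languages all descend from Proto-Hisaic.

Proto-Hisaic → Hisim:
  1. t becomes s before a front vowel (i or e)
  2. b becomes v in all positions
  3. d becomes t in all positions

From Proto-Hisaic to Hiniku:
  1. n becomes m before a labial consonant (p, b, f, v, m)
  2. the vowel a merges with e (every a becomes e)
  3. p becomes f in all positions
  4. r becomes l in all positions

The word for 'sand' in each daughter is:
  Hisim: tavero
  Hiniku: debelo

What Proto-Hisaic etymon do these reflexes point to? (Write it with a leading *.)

*dabero

Position 1: Hisim has t, Hiniku has d. Hiniku preserves d here (none of its changes turn any other segment into d), so the proto-segment is *d.
Position 3: Hisim has v, Hiniku has b. Hiniku preserves b here (none of its changes turn any other segment into b), so the proto-segment is *b.
This points to *dabero. Verify forward in each daughter:
Hisim: *dabero
  dabero (rule 1 does not apply)
  dabero → davero   [unconditioned shift]
  davero → tavero   [unconditioned shift]
  giving Hisim tavero.
Hiniku: *dabero > debero > debelo  (by vowel merger, unconditioned shift)
No other proto-form is consistent with every reflex, so the reconstruction is *dabero.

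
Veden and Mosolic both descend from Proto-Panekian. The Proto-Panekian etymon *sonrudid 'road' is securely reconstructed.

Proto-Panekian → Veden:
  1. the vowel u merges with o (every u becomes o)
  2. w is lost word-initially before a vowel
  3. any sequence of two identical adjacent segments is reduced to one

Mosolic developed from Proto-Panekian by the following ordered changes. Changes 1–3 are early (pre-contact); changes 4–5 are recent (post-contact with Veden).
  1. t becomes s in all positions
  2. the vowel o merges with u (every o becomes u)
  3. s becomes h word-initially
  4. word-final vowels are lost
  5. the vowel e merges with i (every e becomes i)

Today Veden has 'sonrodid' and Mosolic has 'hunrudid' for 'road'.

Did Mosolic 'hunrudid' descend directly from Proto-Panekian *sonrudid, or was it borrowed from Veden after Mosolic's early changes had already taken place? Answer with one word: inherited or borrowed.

inherited

If inherited, *sonrudid would pass through all of Mosolic's changes:
Mosolic: start from *sonrudid.
  rule 1: no change — sonrudid
  rule 2 (vowel merger): sonrudid → sunrudid
  rule 3 (debuccalisation): sunrudid → hunrudid
  rule 4: no change — hunrudid
  rule 5: no change — hunrudid
  ⇒ Mosolic hunrudid
If borrowed from Veden 'sonrodid' after the early changes, it would undergo only the recent ones:
  rule 4 (apocope): no change (sonrodid)
  rule 5 (vowel merger): no change (sonrodid)
  ⇒ as a loan: sonrodid
Mosolic 'hunrudid' matches the inherited outcome exactly, so it is an inherited cognate, not a loan.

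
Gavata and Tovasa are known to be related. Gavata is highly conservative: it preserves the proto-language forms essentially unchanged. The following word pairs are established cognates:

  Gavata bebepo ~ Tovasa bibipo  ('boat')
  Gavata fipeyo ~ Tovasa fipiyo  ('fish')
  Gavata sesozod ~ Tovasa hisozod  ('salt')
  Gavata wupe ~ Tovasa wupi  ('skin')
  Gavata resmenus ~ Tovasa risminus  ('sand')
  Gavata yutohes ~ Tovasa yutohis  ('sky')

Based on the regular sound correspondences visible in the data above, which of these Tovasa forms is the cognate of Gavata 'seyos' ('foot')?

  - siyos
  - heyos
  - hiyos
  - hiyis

sesozod ~ hisozod — Gavata s corresponds to Tovasa h word-initially before a front vowel.
fipeyo ~ fipiyo, sesozod ~ hisozod — Gavata e corresponds to Tovasa i after a consonant, before a consonant other than r, m, n, p, b, f, v.
Applying these to Gavata 'seyos':
  seyos → heyos   (s→h word-initially before a front vowel)
  heyos → hiyos   (e→i after a consonant, before a consonant other than r, m, n, p, b, f, v)
So the Tovasa cognate is 'hiyos'.

hiyos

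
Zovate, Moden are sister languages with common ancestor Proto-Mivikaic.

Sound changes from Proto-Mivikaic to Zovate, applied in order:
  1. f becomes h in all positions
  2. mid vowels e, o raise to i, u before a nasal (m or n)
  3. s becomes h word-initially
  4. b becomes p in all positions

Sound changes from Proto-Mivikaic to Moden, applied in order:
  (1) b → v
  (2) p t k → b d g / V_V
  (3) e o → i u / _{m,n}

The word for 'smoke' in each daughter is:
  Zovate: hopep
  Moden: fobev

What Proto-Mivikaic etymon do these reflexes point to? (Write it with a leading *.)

*fopeb

Position 3: Zovate has p, Moden has b. In Moden, b can only continue *p, so the proto-segment is *p.
Position 1: Zovate has h, Moden has f. Moden preserves f here (none of its changes turn any other segment into f), so the proto-segment is *f.
Continuing position by position gives *fopeb; check it forward:
Zovate: *fopeb > hopeb > hopep  (by unconditioned shift, unconditioned shift)
Moden: *fopeb
  fopeb → fopev   [unconditioned shift]
  fopev → fobev   [intervocalic voicing]
  fobev (rule 3 does not apply)
  giving Moden fobev.
No other proto-form is consistent with every reflex, so the reconstruction is *fopeb.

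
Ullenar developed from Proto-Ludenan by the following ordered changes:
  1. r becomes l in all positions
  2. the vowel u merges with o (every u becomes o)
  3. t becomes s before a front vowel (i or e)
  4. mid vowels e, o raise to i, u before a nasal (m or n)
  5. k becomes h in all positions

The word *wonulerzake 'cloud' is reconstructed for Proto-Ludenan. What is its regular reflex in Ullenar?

wunolelzahe

Ullenar: *wonulerzake > wonulelzake > wonolelzake > wunolelzake > wunolelzahe  (by unconditioned shift, vowel merger, pre-nasal raising, unconditioned shift)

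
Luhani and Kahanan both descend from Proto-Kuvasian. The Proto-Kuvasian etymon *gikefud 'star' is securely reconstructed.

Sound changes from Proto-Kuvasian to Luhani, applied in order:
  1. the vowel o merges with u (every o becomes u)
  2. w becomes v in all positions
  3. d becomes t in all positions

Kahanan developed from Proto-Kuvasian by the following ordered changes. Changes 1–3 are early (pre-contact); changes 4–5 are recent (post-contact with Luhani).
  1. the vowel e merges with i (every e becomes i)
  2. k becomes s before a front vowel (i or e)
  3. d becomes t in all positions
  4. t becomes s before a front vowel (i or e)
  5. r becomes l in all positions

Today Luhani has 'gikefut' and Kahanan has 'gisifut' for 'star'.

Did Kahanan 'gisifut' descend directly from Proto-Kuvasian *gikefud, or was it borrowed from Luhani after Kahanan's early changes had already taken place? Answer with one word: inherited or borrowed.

inherited

If inherited, *gikefud would pass through all of Kahanan's changes:
Kahanan: *gikefud > gikifud > gisifud > gisifut  (by vowel merger, palatalisation, unconditioned shift)
If borrowed from Luhani 'gikefut' after the early changes, it would undergo only the recent ones:
  rule 4 (palatalisation): no change (gikefut)
  rule 5 (unconditioned shift): no change (gikefut)
  ⇒ as a loan: gikefut
Kahanan 'gisifut' matches the inherited outcome exactly, so it is an inherited cognate, not a loan.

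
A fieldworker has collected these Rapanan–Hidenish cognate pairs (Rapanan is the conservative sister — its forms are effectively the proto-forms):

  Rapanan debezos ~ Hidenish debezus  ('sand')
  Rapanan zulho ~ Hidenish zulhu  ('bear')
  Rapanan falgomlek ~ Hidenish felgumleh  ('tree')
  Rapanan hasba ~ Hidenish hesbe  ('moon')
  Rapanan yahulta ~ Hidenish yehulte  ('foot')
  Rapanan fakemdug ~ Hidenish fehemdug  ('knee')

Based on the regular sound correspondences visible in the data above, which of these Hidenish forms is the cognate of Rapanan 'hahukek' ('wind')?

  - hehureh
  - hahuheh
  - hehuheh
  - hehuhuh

hehuheh

falgomlek ~ felgumleh, hasba ~ hesbe — Rapanan a corresponds to Hidenish e after a consonant, before a consonant other than r, m, n, p, b, f, v.
fakemdug ~ fehemdug — Rapanan k corresponds to Hidenish h between vowels (before a front vowel).
falgomlek ~ felgumleh — Rapanan k corresponds to Hidenish h word-finally.
Applying these to Rapanan 'hahukek':
  hahukek → hehukek   (a→e after a consonant, before a consonant other than r, m, n, p, b, f, v)
  hehukek → hehuhek   (k→h between vowels (before a front vowel))
  hehuhek → hehuheh   (k→h word-finally)
So the Hidenish cognate is 'hehuheh'.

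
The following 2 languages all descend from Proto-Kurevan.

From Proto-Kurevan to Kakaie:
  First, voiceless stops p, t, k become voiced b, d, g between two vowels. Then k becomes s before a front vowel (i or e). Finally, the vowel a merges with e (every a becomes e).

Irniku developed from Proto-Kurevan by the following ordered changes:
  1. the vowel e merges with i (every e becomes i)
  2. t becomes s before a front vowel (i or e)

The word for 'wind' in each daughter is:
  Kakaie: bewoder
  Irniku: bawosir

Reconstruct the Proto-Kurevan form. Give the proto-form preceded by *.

Position 2: Kakaie has e, Irniku has a. Irniku preserves a here (none of its changes turn any other segment into a), so the proto-segment is *a.
Position 6: Kakaie has e, Irniku has i. Taking the neighbouring segments as reconstructed: Kakaie e could go back to *a or *e; Irniku i could go back to *e or *i — the one source consistent with every daughter is *e.
Position 5: Kakaie has d, Irniku has s. Taking the neighbouring segments as reconstructed: Kakaie d could go back to *t or *d; Irniku s could go back to *t or *s — the one source consistent with every daughter is *t.
Continuing position by position gives *bawoter; check it forward:
Kakaie: *bawoter > bawoder > bewoder  (by intervocalic voicing, vowel merger)
Irniku: *bawoter > bawotir > bawosir  (by vowel merger, palatalisation)
Only *bawoter yields all of Kakaie bewoder, Irniku bawosir.

*bawoter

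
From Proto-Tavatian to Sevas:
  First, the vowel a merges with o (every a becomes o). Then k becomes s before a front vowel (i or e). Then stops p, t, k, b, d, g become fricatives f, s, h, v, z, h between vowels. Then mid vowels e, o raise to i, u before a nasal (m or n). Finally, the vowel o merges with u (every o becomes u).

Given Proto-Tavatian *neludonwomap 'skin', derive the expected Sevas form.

Sevas: *neludonwomap > neludonwomop > neluzonwomop > neluzunwumop > neluzunwumup  (by vowel merger, intervocalic lenition, pre-nasal raising, vowel merger)

neluzunwumup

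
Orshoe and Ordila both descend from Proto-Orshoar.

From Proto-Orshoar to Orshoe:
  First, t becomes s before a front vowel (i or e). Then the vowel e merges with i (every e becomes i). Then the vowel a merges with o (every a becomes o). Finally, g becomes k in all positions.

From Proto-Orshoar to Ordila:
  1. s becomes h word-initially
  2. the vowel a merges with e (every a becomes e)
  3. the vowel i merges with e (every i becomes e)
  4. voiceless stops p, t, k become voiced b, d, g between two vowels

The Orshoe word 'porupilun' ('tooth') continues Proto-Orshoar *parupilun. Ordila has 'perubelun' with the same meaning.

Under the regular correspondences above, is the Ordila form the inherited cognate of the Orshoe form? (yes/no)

yes

Derive the expected Ordila reflex of *parupilun:
Ordila: *parupilun > perupilun > perupelun > perubelun  (by vowel merger, vowel merger, intervocalic voicing)
Ordila 'perubelun' matches the regular reflex exactly, so the pair is cognate.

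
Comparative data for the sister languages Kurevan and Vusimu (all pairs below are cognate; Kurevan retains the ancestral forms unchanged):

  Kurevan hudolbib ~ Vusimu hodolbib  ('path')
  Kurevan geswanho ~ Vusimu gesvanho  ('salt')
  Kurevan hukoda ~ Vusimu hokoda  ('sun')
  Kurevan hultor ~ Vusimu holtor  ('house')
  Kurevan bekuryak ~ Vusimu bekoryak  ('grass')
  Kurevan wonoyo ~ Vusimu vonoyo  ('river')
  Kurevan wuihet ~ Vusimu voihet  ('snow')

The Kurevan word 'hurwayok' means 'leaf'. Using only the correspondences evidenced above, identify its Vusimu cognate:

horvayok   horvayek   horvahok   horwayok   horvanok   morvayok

bekuryak ~ bekoryak — Kurevan u corresponds to Vusimu o after a consonant, before r.
geswanho ~ gesvanho — Kurevan w corresponds to Vusimu v after a consonant, before a back vowel.
Applying these to Kurevan 'hurwayok':
  hurwayok → horwayok   (u→o after a consonant, before r)
  horwayok → horvayok   (w→v after a consonant, before a back vowel)
So the Vusimu cognate is 'horvayok'.

horvayok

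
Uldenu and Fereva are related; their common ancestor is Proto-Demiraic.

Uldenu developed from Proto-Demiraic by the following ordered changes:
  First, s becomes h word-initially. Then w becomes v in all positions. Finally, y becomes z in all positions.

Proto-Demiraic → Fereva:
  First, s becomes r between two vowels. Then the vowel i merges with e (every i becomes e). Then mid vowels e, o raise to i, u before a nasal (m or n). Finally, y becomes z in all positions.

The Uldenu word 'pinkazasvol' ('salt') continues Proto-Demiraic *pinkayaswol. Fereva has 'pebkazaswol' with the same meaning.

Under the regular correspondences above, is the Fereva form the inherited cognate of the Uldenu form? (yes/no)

Derive the expected Fereva reflex of *pinkayaswol:
Fereva: *pinkayaswol > penkayaswol > pinkayaswol > pinkazaswol  (by vowel merger, pre-nasal raising, unconditioned shift)
The regular Fereva reflex would be 'pinkazaswol', but the attested form is 'pebkazaswol'. The correspondence is irregular, so they are not cognates (the Fereva form has a different source).

no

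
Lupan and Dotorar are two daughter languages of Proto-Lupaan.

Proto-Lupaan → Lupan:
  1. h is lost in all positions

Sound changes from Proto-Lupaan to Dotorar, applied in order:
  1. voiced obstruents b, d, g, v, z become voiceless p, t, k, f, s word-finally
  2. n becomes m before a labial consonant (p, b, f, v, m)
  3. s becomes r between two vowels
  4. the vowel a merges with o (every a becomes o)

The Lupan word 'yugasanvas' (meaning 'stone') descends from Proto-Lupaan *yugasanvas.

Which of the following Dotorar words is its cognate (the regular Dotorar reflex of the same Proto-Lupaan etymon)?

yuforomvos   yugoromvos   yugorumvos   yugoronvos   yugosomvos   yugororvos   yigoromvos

yugoromvos

Dotorar: *yugasanvas
  yugasanvas (rule 1 does not apply)
  yugasanvas → yugasamvas   [nasal place assimilation]
  yugasamvas → yugaramvas   [rhotacism]
  yugaramvas → yugoromvos   [vowel merger]
  giving Dotorar yugoromvos.
Only 'yugoromvos' matches the regular Dotorar development of *yugasanvas.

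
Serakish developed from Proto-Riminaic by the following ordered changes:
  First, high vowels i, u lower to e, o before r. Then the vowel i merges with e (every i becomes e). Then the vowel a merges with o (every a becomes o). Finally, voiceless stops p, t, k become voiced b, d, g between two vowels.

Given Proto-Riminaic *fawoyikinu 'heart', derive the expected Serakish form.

Serakish: *fawoyikinu
  fawoyikinu (rule 1 does not apply)
  fawoyikinu → fawoyekenu   [vowel merger]
  fawoyekenu → fowoyekenu   [vowel merger]
  fowoyekenu → fowoyegenu   [intervocalic voicing]
  giving Serakish fowoyegenu.

fowoyegenu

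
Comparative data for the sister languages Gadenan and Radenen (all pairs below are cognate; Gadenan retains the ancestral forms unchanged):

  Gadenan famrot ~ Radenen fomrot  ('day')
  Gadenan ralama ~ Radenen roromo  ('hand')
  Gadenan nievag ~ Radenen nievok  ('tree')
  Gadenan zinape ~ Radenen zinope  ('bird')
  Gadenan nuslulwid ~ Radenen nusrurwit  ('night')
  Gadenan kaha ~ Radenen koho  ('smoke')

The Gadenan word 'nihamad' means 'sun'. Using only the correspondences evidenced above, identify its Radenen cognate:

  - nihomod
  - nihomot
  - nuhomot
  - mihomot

famrot ~ fomrot, ralama ~ roromo — Gadenan a corresponds to Radenen o after a consonant, before a nasal.
ralama ~ roromo, nievag ~ nievok — Gadenan a corresponds to Radenen o after a consonant, before a consonant other than r, m, n, p, b, f, v.
nuslulwid ~ nusrurwit — Gadenan d corresponds to Radenen t word-finally.
Applying these to Gadenan 'nihamad':
  nihamad → nihomad   (a→o after a consonant, before a nasal)
  nihomad → nihomod   (a→o after a consonant, before a consonant other than r, m, n, p, b, f, v)
  nihomod → nihomot   (d→t word-finally)
So the Radenen cognate is 'nihomot'.

nihomot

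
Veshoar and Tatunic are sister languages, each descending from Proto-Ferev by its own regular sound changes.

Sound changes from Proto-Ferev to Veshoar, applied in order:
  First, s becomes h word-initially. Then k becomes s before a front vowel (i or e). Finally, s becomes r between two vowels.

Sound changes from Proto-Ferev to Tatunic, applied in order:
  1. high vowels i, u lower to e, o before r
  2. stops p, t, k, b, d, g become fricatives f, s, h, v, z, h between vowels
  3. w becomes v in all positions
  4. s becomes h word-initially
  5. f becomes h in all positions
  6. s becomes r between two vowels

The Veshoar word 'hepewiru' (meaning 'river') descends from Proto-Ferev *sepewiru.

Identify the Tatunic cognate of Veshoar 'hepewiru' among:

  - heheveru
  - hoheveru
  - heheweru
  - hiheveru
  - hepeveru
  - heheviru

Tatunic: start from *sepewiru.
  rule 1 (pre-rhotic lowering): sepewiru → sepeweru
  rule 2 (intervocalic lenition): sepeweru → sefeweru
  rule 3 (unconditioned shift): sefeweru → sefeveru
  rule 4 (debuccalisation): sefeveru → hefeveru
  rule 5 (unconditioned shift): hefeveru → heheveru
  rule 6: no change — heheveru
  ⇒ Tatunic heheveru
The other candidates each miss or misapply at least one Tatunic change.

heheveru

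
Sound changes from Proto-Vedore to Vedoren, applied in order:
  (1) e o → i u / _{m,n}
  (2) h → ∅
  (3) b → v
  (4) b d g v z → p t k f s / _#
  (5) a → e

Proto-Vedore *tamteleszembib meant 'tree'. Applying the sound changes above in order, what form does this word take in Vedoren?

temteleszimvif

Vedoren: *tamteleszembib
  tamteleszembib → tamteleszimbib   [pre-nasal raising]
  tamteleszimbib (rule 2 does not apply)
  tamteleszimbib → tamteleszimviv   [unconditioned shift]
  tamteleszimviv → tamteleszimvif   [final devoicing]
  tamteleszimvif → temteleszimvif   [vowel merger]
  giving Vedoren temteleszimvif.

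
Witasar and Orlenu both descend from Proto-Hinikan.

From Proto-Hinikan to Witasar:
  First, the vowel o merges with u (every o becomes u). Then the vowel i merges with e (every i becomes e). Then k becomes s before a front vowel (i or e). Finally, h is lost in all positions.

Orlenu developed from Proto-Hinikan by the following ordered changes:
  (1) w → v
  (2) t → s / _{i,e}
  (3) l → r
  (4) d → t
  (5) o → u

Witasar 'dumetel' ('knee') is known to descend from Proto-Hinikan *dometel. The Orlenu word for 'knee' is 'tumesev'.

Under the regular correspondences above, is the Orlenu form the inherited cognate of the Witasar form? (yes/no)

Derive the expected Orlenu reflex of *dometel:
Orlenu: start from *dometel.
  rule 1: no change — dometel
  rule 2 (palatalisation): dometel → domesel
  rule 3 (unconditioned shift): domesel → domeser
  rule 4 (unconditioned shift): domeser → tomeser
  rule 5 (vowel merger): tomeser → tumeser
  ⇒ Orlenu tumeser
The regular Orlenu reflex would be 'tumeser', but the attested form is 'tumesev'. The correspondence is irregular, so they are not cognates (the Orlenu form has a different source).

no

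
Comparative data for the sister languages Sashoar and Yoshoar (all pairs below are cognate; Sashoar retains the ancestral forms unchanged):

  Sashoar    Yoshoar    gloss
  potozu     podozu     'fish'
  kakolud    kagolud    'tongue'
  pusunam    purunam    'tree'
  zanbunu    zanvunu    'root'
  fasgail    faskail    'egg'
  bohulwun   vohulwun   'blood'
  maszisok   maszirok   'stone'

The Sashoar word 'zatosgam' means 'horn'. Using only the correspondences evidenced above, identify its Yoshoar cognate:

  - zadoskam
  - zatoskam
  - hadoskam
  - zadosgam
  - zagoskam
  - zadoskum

zadoskam

potozu ~ podozu — Sashoar t corresponds to Yoshoar d between vowels (before a back vowel).
fasgail ~ faskail — Sashoar g corresponds to Yoshoar k after a consonant, before a back vowel.
Applying these to Sashoar 'zatosgam':
  zatosgam → zadosgam   (t→d between vowels (before a back vowel))
  zadosgam → zadoskam   (g→k after a consonant, before a back vowel)
So the Yoshoar cognate is 'zadoskam'.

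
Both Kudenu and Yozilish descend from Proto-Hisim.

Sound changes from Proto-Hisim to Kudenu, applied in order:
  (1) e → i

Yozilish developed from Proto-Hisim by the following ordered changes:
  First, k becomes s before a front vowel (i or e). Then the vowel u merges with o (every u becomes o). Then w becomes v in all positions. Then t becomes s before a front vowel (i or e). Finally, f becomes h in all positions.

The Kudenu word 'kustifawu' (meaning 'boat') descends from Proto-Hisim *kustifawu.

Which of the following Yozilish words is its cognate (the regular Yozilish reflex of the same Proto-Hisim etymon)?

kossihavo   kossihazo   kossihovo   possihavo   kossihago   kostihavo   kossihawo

kossihavo

Yozilish: start from *kustifawu.
  rule 1: no change — kustifawu
  rule 2 (vowel merger): kustifawu → kostifawo
  rule 3 (unconditioned shift): kostifawo → kostifavo
  rule 4 (palatalisation): kostifavo → kossifavo
  rule 5 (unconditioned shift): kossifavo → kossihavo
  ⇒ Yozilish kossihavo
Among the options, 'kossihavo' alone shows every Yozilish change applied in order.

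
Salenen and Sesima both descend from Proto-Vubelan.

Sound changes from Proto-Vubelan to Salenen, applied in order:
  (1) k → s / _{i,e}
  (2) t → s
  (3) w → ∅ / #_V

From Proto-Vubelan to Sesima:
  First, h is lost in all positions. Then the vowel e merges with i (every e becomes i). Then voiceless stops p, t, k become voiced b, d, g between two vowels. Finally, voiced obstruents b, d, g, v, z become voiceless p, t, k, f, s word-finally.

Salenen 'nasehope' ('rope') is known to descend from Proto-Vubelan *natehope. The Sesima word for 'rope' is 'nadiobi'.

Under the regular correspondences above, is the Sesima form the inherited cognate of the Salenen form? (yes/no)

Derive the expected Sesima reflex of *natehope:
Sesima: *natehope > nateope > natiopi > nadiobi  (by h-loss, vowel merger, intervocalic voicing)
Sesima 'nadiobi' matches the regular reflex exactly, so the pair is cognate.

yes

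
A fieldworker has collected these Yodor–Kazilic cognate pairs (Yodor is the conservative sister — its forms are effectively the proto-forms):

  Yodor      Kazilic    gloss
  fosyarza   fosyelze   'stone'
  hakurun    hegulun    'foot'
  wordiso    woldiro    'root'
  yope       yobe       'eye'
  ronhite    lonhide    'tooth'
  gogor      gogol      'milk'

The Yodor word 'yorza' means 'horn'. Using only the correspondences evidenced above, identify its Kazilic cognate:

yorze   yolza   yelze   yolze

yolze

fosyarza ~ fosyelze, wordiso ~ woldiro — Yodor r corresponds to Kazilic l after a vowel, before a consonant other than r, m, n, p, b, f, v.
fosyarza ~ fosyelze — Yodor a corresponds to Kazilic e word-finally.
Applying these to Yodor 'yorza':
  yorza → yolza   (r→l after a vowel, before a consonant other than r, m, n, p, b, f, v)
  yolza → yolze   (a→e word-finally)
So the Kazilic cognate is 'yolze'.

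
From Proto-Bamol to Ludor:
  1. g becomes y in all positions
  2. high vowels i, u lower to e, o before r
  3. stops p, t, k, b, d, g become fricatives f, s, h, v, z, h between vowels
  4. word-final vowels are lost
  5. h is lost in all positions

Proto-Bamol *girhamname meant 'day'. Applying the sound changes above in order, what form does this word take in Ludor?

yeramnam

Ludor: start from *girhamname.
  rule 1 (unconditioned shift): girhamname → yirhamname
  rule 2 (pre-rhotic lowering): yirhamname → yerhamname
  rule 3: no change — yerhamname
  rule 4 (apocope): yerhamname → yerhamnam
  rule 5 (h-loss): yerhamnam → yeramnam
  ⇒ Ludor yeramnam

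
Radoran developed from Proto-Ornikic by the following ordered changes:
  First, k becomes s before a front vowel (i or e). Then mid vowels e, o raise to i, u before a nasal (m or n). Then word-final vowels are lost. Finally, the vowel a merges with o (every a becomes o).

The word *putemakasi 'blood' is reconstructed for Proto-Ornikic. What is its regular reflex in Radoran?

putimokos

Radoran: start from *putemakasi.
  rule 1: no change — putemakasi
  rule 2 (pre-nasal raising): putemakasi → putimakasi
  rule 3 (apocope): putimakasi → putimakas
  rule 4 (vowel merger): putimakas → putimokos
  ⇒ Radoran putimokos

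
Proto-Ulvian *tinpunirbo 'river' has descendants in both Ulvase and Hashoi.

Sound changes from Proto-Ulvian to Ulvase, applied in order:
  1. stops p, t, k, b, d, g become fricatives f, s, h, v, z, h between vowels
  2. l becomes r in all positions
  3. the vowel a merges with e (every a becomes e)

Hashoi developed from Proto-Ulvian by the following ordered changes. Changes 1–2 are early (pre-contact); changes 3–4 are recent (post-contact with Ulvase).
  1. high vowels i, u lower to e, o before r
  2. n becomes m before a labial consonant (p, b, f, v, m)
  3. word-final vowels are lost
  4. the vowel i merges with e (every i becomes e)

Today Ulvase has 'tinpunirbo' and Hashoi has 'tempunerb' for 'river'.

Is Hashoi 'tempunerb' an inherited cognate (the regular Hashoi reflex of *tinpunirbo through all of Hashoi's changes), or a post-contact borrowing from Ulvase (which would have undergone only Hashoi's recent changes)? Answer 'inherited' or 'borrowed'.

If inherited, *tinpunirbo would pass through all of Hashoi's changes:
Hashoi: *tinpunirbo > tinpunerbo > timpunerbo > timpunerb > tempunerb  (by pre-rhotic lowering, nasal place assimilation, apocope, vowel merger)
If borrowed from Ulvase 'tinpunirbo' after the early changes, it would undergo only the recent ones:
  rule 3 (apocope): tinpunirbo → tinpunirb
  rule 4 (vowel merger): tinpunirb → tenpunerb
  ⇒ as a loan: tenpunerb
Hashoi 'tempunerb' matches the inherited outcome exactly, so it is an inherited cognate, not a loan.

inherited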